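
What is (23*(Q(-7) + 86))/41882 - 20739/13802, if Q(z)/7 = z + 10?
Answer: -208656019/144513841 ≈ -1.4438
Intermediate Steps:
Q(z) = 70 + 7*z (Q(z) = 7*(z + 10) = 7*(10 + z) = 70 + 7*z)
(23*(Q(-7) + 86))/41882 - 20739/13802 = (23*((70 + 7*(-7)) + 86))/41882 - 20739/13802 = (23*((70 - 49) + 86))*(1/41882) - 20739*1/13802 = (23*(21 + 86))*(1/41882) - 20739/13802 = (23*107)*(1/41882) - 20739/13802 = 2461*(1/41882) - 20739/13802 = 2461/41882 - 20739/13802 = -208656019/144513841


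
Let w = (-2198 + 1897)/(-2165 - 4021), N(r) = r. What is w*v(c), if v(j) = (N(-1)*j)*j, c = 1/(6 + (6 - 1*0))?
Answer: -301/890784 ≈ -0.00033790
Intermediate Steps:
c = 1/12 (c = 1/(6 + (6 + 0)) = 1/(6 + 6) = 1/12 ≈ 0.083333)
v(j) = -j² (v(j) = (-j)*j = -j²)
w = 301/6186 (w = -301/(-6186) = -301*(-1/6186) = 301/6186 ≈ 0.048658)
w*v(c) = 301*(-(1/12)²)/6186 = 301*(-1*1/144)/6186 = (301/6186)*(-1/144) = -301/890784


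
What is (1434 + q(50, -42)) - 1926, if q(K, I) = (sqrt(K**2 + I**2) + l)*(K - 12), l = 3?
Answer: -378 + 76*sqrt(1066) ≈ 2103.4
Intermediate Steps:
q(K, I) = (-12 + K)*(3 + sqrt(I**2 + K**2)) (q(K, I) = (sqrt(K**2 + I**2) + 3)*(K - 12) = (sqrt(I**2 + K**2) + 3)*(-12 + K) = (3 + sqrt(I**2 + K**2))*(-12 + K) = (-12 + K)*(3 + sqrt(I**2 + K**2)))
(1434 + q(50, -42)) - 1926 = (1434 + (-36 - 12*sqrt((-42)**2 + 50**2) + 3*50 + 50*sqrt((-42)**2 + 50**2))) - 1926 = (1434 + (-36 - 12*sqrt(1764 + 2500) + 150 + 50*sqrt(1764 + 2500))) - 1926 = (1434 + (-36 - 24*sqrt(1066) + 150 + 50*sqrt(4264))) - 1926 = (1434 + (-36 - 24*sqrt(1066) + 150 + 50*(2*sqrt(1066)))) - 1926 = (1434 + (-36 - 24*sqrt(1066) + 150 + 100*sqrt(1066))) - 1926 = (1434 + (114 + 76*sqrt(1066))) - 1926 = (1548 + 76*sqrt(1066)) - 1926 = -378 + 76*sqrt(1066)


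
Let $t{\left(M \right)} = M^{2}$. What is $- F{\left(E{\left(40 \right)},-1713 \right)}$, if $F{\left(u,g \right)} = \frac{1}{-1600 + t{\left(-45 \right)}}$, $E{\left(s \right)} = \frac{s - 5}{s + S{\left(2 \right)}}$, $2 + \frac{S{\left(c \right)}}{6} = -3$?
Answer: $- \frac{1}{425} \approx -0.0023529$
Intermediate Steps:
$S{\left(c \right)} = -30$ ($S{\left(c \right)} = -12 + 6 \left(-3\right) = -12 - 18 = -30$)
$E{\left(s \right)} = \frac{-5 + s}{-30 + s}$ ($E{\left(s \right)} = \frac{s - 5}{s - 30} = \frac{-5 + s}{-30 + s}$)
$F{\left(u,g \right)} = \frac{1}{425}$ ($F{\left(u,g \right)} = \frac{1}{-1600 + \left(-45\right)^{2}} = \frac{1}{-1600 + 2025} = \frac{1}{425}$)
$- F{\left(E{\left(40 \right)},-1713 \right)} = \left(-1\right) \frac{1}{425} = - \frac{1}{425}$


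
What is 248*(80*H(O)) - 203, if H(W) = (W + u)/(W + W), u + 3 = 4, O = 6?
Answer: 34111/3 ≈ 11370.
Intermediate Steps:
u = 1 (u = -3 + 4 = 1)
H(W) = (1 + W)/(2*W) (H(W) = (W + 1)/(W + W) = (1 + W)/((2*W)) = (1 + W)*(1/(2*W)) = (1 + W)/(2*W))
248*(80*H(O)) - 203 = 248*(80*((½)*(1 + 6)/6)) - 203 = 248*(80*((½)*(⅙)*7)) - 203 = 248*(80*(7/12)) - 203 = 248*(140/3) - 203 = 34720/3 - 203 = 34111/3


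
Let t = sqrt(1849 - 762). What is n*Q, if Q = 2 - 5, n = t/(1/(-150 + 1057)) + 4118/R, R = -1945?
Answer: 12354/1945 - 2721*sqrt(1087) ≈ -89704.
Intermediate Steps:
t = sqrt(1087) ≈ 32.970
n = -4118/1945 + 907*sqrt(1087) (n = sqrt(1087)/(1/(-150 + 1057)) + 4118/(-1945) = sqrt(1087)/(1/907) + 4118*(-1/1945) = sqrt(1087)/(1/907) - 4118/1945 = sqrt(1087)*907 - 4118/1945 = 907*sqrt(1087) - 4118/1945 = -4118/1945 + 907*sqrt(1087) ≈ 29901.)
Q = -3 (Q = 2 - 1*5 = 2 - 5 = -3)
n*Q = (-4118/1945 + 907*sqrt(1087))*(-3) = 12354/1945 - 2721*sqrt(1087)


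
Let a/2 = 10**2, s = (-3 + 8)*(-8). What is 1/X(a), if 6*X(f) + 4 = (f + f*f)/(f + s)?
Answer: 24/989 ≈ 0.024267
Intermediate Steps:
s = -40 (s = 5*(-8) = -40)
a = 200 (a = 2*10**2 = 2*100 = 200)
X(f) = -2/3 + (f + f**2)/(6*(-40 + f)) (X(f) = -2/3 + ((f + f*f)/(f - 40))/6 = -2/3 + ((f + f**2)/(-40 + f))/6 = -2/3 + (f + f**2)/(6*(-40 + f)))
1/X(a) = 1/((160 + 200**2 - 3*200)/(6*(-40 + 200))) = 1/((1/6)*(160 + 40000 - 600)/160) = 1/((1/6)*(1/160)*39560) = 1/(989/24) = 24/989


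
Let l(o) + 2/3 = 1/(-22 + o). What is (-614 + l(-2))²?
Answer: 217651009/576 ≈ 3.7787e+5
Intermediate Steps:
l(o) = -⅔ + 1/(-22 + o)
(-614 + l(-2))² = (-614 + (47 - 2*(-2))/(3*(-22 - 2)))² = (-614 + (⅓)*(47 + 4)/(-24))² = (-614 + (⅓)*(-1/24)*51)² = (-614 - 17/24)² = (-14753/24)² = 217651009/576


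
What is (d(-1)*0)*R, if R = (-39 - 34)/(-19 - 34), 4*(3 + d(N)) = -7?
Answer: 0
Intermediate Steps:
d(N) = -19/4 (d(N) = -3 + (1/4)*(-7) = -3 - 7/4 = -19/4)
R = 73/53 (R = -73/(-53) = -73*(-1/53) = 73/53 ≈ 1.3774)
(d(-1)*0)*R = -19/4*0*(73/53) = 0*(73/53) = 0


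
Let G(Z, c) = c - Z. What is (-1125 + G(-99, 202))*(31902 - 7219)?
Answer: -20338792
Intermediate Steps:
(-1125 + G(-99, 202))*(31902 - 7219) = (-1125 + (202 - 1*(-99)))*(31902 - 7219) = (-1125 + (202 + 99))*24683 = (-1125 + 301)*24683 = -824*24683 = -20338792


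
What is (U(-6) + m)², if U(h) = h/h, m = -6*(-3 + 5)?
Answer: 121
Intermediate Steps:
m = -12 (m = -6*2 = -12)
U(h) = 1
(U(-6) + m)² = (1 - 12)² = (-11)² = 121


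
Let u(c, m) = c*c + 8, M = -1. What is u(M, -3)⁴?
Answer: 6561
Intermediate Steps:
u(c, m) = 8 + c² (u(c, m) = c² + 8 = 8 + c²)
u(M, -3)⁴ = (8 + (-1)²)⁴ = (8 + 1)⁴ = 9⁴ = 6561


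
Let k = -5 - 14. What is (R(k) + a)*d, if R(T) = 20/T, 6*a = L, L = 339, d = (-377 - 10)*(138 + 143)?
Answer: -229129929/38 ≈ -6.0297e+6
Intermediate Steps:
d = -108747 (d = -387*281 = -108747)
k = -19
a = 113/2 (a = (⅙)*339 = 113/2 ≈ 56.500)
(R(k) + a)*d = (20/(-19) + 113/2)*(-108747) = (20*(-1/19) + 113/2)*(-108747) = (-20/19 + 113/2)*(-108747) = (2107/38)*(-108747) = -229129929/38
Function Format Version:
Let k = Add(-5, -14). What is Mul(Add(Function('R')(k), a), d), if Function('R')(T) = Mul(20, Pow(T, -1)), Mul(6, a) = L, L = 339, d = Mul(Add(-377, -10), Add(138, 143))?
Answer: Rational(-229129929, 38) ≈ -6.0297e+6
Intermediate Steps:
d = -108747 (d = Mul(-387, 281) = -108747)
k = -19
a = Rational(113, 2) (a = Mul(Rational(1, 6), 339) = Rational(113, 2) ≈ 56.500)
Mul(Add(Function('R')(k), a), d) = Mul(Add(Mul(20, Pow(-19, -1)), Rational(113, 2)), -108747) = Mul(Add(Mul(20, Rational(-1, 19)), Rational(113, 2)), -108747) = Mul(Add(Rational(-20, 19), Rational(113, 2)), -108747) = Mul(Rational(2107, 38), -108747) = Rational(-229129929, 38)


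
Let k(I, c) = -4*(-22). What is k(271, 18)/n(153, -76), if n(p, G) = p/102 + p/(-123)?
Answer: 7216/21 ≈ 343.62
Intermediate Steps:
k(I, c) = 88
n(p, G) = 7*p/4182 (n(p, G) = p*(1/102) + p*(-1/123) = p/102 - p/123 = 7*p/4182)
k(271, 18)/n(153, -76) = 88/(((7/4182)*153)) = 88/(21/82) = 88*(82/21) = 7216/21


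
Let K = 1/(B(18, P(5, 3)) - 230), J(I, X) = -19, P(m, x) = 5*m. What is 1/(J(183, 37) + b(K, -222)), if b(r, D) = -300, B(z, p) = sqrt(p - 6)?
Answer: -1/319 ≈ -0.0031348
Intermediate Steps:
B(z, p) = sqrt(-6 + p)
K = 1/(-230 + sqrt(19)) (K = 1/(sqrt(-6 + 5*5) - 230) = 1/(sqrt(-6 + 25) - 230) = 1/(sqrt(19) - 230) = 1/(-230 + sqrt(19)) ≈ -0.0044318)
1/(J(183, 37) + b(K, -222)) = 1/(-19 - 300) = 1/(-319) = -1/319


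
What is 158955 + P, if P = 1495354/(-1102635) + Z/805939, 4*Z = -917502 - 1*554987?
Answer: 565019162879334161/3554626197060 ≈ 1.5895e+5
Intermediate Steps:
Z = -1472489/4 (Z = (-917502 - 1*554987)/4 = (-917502 - 554987)/4 = (1/4)*(-1472489) = -1472489/4 ≈ -3.6812e+5)
P = -6444274338139/3554626197060 (P = 1495354/(-1102635) - 1472489/4/805939 = 1495354*(-1/1102635) - 1472489/4*1/805939 = -1495354/1102635 - 1472489/3223756 = -6444274338139/3554626197060 ≈ -1.8129)
158955 + P = 158955 - 6444274338139/3554626197060 = 565019162879334161/3554626197060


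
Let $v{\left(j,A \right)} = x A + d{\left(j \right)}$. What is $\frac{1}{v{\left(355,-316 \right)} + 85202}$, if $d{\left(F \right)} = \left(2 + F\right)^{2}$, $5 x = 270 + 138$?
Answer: $\frac{5}{934327} \approx 5.3514 \cdot 10^{-6}$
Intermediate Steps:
$x = \frac{408}{5}$ ($x = \frac{270 + 138}{5} = \frac{1}{5} \cdot 408 = \frac{408}{5} \approx 81.6$)
$v{\left(j,A \right)} = \left(2 + j\right)^{2} + \frac{408 A}{5}$ ($v{\left(j,A \right)} = \frac{408 A}{5} + \left(2 + j\right)^{2} = \left(2 + j\right)^{2} + \frac{408 A}{5}$)
$\frac{1}{v{\left(355,-316 \right)} + 85202} = \frac{1}{\left(\left(2 + 355\right)^{2} + \frac{408}{5} \left(-316\right)\right) + 85202} = \frac{1}{\left(357^{2} - \frac{128928}{5}\right) + 85202} = \frac{1}{\left(127449 - \frac{128928}{5}\right) + 85202} = \frac{1}{\frac{508317}{5} + 85202} = \frac{1}{\frac{934327}{5}} = \frac{5}{934327}$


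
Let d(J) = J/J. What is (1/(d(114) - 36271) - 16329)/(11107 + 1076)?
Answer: -592252831/441877410 ≈ -1.3403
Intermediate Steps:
d(J) = 1
(1/(d(114) - 36271) - 16329)/(11107 + 1076) = (1/(1 - 36271) - 16329)/(11107 + 1076) = (1/(-36270) - 16329)/12183 = (-1/36270 - 16329)*(1/12183) = -592252831/36270*1/12183 = -592252831/441877410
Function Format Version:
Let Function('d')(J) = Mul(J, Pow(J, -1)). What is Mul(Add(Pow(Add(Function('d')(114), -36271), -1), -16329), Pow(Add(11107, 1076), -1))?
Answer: Rational(-592252831, 441877410) ≈ -1.3403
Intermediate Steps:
Function('d')(J) = 1
Mul(Add(Pow(Add(Function('d')(114), -36271), -1), -16329), Pow(Add(11107, 1076), -1)) = Mul(Add(Pow(Add(1, -36271), -1), -16329), Pow(Add(11107, 1076), -1)) = Mul(Add(Pow(-36270, -1), -16329), Pow(12183, -1)) = Mul(Add(Rational(-1, 36270), -16329), Rational(1, 12183)) = Mul(Rational(-592252831, 36270), Rational(1, 12183)) = Rational(-592252831, 441877410)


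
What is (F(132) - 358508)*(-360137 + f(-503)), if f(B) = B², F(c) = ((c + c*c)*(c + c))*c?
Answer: -65501592281440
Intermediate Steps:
F(c) = 2*c²*(c + c²) (F(c) = ((c + c²)*(2*c))*c = (2*c*(c + c²))*c = 2*c²*(c + c²))
(F(132) - 358508)*(-360137 + f(-503)) = (2*132³*(1 + 132) - 358508)*(-360137 + (-503)²) = (2*2299968*133 - 358508)*(-360137 + 253009) = (611791488 - 358508)*(-107128) = 611432980*(-107128) = -65501592281440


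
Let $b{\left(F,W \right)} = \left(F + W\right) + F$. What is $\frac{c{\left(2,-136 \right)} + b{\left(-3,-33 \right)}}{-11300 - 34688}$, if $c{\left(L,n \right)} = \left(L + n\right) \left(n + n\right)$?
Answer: $- \frac{36409}{45988} \approx -0.79171$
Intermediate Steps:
$b{\left(F,W \right)} = W + 2 F$
$c{\left(L,n \right)} = 2 n \left(L + n\right)$ ($c{\left(L,n \right)} = \left(L + n\right) 2 n = 2 n \left(L + n\right)$)
$\frac{c{\left(2,-136 \right)} + b{\left(-3,-33 \right)}}{-11300 - 34688} = \frac{2 \left(-136\right) \left(2 - 136\right) + \left(-33 + 2 \left(-3\right)\right)}{-11300 - 34688} = \frac{2 \left(-136\right) \left(-134\right) - 39}{-45988} = \left(36448 - 39\right) \left(- \frac{1}{45988}\right) = 36409 \left(- \frac{1}{45988}\right) = - \frac{36409}{45988}$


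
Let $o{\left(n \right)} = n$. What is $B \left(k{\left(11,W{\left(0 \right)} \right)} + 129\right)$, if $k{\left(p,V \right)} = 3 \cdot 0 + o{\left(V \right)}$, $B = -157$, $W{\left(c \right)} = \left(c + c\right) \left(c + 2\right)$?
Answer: $-20253$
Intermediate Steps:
$W{\left(c \right)} = 2 c \left(2 + c\right)$
$k{\left(p,V \right)} = V$ ($k{\left(p,V \right)} = 3 \cdot 0 + V = 0 + V = V$)
$B \left(k{\left(11,W{\left(0 \right)} \right)} + 129\right) = - 157 \left(2 \cdot 0 \left(2 + 0\right) + 129\right) = - 157 \left(2 \cdot 0 \cdot 2 + 129\right) = - 157 \left(0 + 129\right) = \left(-157\right) 129 = -20253$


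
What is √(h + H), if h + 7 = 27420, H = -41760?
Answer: I*√14347 ≈ 119.78*I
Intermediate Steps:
h = 27413 (h = -7 + 27420 = 27413)
√(h + H) = √(27413 - 41760) = √(-14347) = I*√14347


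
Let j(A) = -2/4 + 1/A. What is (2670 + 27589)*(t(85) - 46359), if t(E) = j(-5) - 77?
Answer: -14051281053/10 ≈ -1.4051e+9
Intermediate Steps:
j(A) = -1/2 + 1/A (j(A) = -2*1/4 + 1/A = -1/2 + 1/A)
t(E) = -777/10 (t(E) = (1/2)*(2 - 1*(-5))/(-5) - 77 = (1/2)*(-1/5)*(2 + 5) - 77 = (1/2)*(-1/5)*7 - 77 = -7/10 - 77 = -777/10)
(2670 + 27589)*(t(85) - 46359) = (2670 + 27589)*(-777/10 - 46359) = 30259*(-464367/10) = -14051281053/10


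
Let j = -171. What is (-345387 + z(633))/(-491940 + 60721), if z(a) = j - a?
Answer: 346191/431219 ≈ 0.80282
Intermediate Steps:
z(a) = -171 - a
(-345387 + z(633))/(-491940 + 60721) = (-345387 + (-171 - 1*633))/(-491940 + 60721) = (-345387 + (-171 - 633))/(-431219) = (-345387 - 804)*(-1/431219) = -346191*(-1/431219) = 346191/431219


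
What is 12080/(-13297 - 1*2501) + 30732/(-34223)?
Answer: -449458988/270327477 ≈ -1.6626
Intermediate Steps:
12080/(-13297 - 1*2501) + 30732/(-34223) = 12080/(-13297 - 2501) + 30732*(-1/34223) = 12080/(-15798) - 30732/34223 = 12080*(-1/15798) - 30732/34223 = -6040/7899 - 30732/34223 = -449458988/270327477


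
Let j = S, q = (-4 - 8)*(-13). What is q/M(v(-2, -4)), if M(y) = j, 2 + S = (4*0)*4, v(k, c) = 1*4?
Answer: -78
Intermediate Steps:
v(k, c) = 4
q = 156 (q = -12*(-13) = 156)
S = -2 (S = -2 + (4*0)*4 = -2 + 0*4 = -2 + 0 = -2)
j = -2
M(y) = -2
q/M(v(-2, -4)) = 156/(-2) = 156*(-1/2) = -78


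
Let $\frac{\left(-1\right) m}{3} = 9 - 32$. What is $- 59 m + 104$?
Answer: $-3967$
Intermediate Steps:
$m = 69$ ($m = - 3 \left(9 - 32\right) = \left(-3\right) \left(-23\right) = 69$)
$- 59 m + 104 = \left(-59\right) 69 + 104 = -4071 + 104 = -3967$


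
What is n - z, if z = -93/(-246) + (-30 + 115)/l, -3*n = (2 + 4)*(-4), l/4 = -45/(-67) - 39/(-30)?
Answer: -170925/54161 ≈ -3.1559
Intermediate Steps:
l = 2642/335 (l = 4*(-45/(-67) - 39/(-30)) = 4*(-45*(-1/67) - 39*(-1/30)) = 4*(45/67 + 13/10) = 4*(1321/670) = 2642/335 ≈ 7.8866)
n = 8 (n = -(2 + 4)*(-4)/3 = -2*(-4) = -⅓*(-24) = 8)
z = 604213/54161 (z = -93/(-246) + (-30 + 115)/(2642/335) = -93*(-1/246) + 85*(335/2642) = 31/82 + 28475/2642 = 604213/54161 ≈ 11.156)
n - z = 8 - 1*604213/54161 = 8 - 604213/54161 = -170925/54161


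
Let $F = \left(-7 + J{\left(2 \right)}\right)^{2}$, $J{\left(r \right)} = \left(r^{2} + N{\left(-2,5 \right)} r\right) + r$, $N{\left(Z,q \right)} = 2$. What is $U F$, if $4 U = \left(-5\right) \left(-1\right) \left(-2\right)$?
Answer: $- \frac{45}{2} \approx -22.5$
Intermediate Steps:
$J{\left(r \right)} = r^{2} + 3 r$ ($J{\left(r \right)} = \left(r^{2} + 2 r\right) + r = r^{2} + 3 r$)
$F = 9$ ($F = \left(-7 + 2 \left(3 + 2\right)\right)^{2} = \left(-7 + 2 \cdot 5\right)^{2} = \left(-7 + 10\right)^{2} = 3^{2} = 9$)
$U = - \frac{5}{2}$ ($U = \frac{\left(-5\right) \left(-1\right) \left(-2\right)}{4} = \frac{5 \left(-2\right)}{4} = \frac{1}{4} \left(-10\right) = - \frac{5}{2} \approx -2.5$)
$U F = \left(- \frac{5}{2}\right) 9 = - \frac{45}{2}$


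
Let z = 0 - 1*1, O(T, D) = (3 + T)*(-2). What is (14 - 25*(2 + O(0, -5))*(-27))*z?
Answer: 2686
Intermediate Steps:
O(T, D) = -6 - 2*T
z = -1 (z = 0 - 1 = -1)
(14 - 25*(2 + O(0, -5))*(-27))*z = (14 - 25*(2 + (-6 - 2*0))*(-27))*(-1) = (14 - 25*(2 + (-6 + 0))*(-27))*(-1) = (14 - 25*(2 - 6)*(-27))*(-1) = (14 - 25*(-4)*(-27))*(-1) = (14 - 5*(-20)*(-27))*(-1) = (14 + 100*(-27))*(-1) = (14 - 2700)*(-1) = -2686*(-1) = 2686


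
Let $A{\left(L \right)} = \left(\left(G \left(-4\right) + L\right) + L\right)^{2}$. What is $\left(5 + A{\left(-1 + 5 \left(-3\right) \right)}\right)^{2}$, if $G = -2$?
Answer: $337561$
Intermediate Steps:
$A{\left(L \right)} = \left(8 + 2 L\right)^{2}$ ($A{\left(L \right)} = \left(\left(\left(-2\right) \left(-4\right) + L\right) + L\right)^{2} = \left(\left(8 + L\right) + L\right)^{2} = \left(8 + 2 L\right)^{2}$)
$\left(5 + A{\left(-1 + 5 \left(-3\right) \right)}\right)^{2} = \left(5 + 4 \left(4 + \left(-1 + 5 \left(-3\right)\right)\right)^{2}\right)^{2} = \left(5 + 4 \left(4 - 16\right)^{2}\right)^{2} = \left(5 + 4 \left(-12\right)^{2}\right)^{2} = \left(5 + 4 \cdot 144\right)^{2} = \left(5 + 576\right)^{2} = 581^{2} = 337561$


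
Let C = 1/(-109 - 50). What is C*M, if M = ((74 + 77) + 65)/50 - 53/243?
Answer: -24919/965925 ≈ -0.025798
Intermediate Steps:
C = -1/159 (C = 1/(-159) = -1/159 ≈ -0.0062893)
M = 24919/6075 (M = (151 + 65)*(1/50) - 53*1/243 = 216*(1/50) - 53/243 = 108/25 - 53/243 = 24919/6075 ≈ 4.1019)
C*M = -1/159*24919/6075 = -24919/965925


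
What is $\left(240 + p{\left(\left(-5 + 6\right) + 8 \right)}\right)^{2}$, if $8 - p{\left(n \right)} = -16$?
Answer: $69696$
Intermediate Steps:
$p{\left(n \right)} = 24$ ($p{\left(n \right)} = 8 - -16 = 8 + 16 = 24$)
$\left(240 + p{\left(\left(-5 + 6\right) + 8 \right)}\right)^{2} = \left(240 + 24\right)^{2} = 264^{2} = 69696$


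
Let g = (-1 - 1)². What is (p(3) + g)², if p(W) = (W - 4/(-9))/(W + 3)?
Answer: 61009/2916 ≈ 20.922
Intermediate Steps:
p(W) = (4/9 + W)/(3 + W) (p(W) = (W - 4*(-⅑))/(3 + W) = (W + 4/9)/(3 + W) = (4/9 + W)/(3 + W))
g = 4 (g = (-2)² = 4)
(p(3) + g)² = ((4/9 + 3)/(3 + 3) + 4)² = ((31/9)/6 + 4)² = ((⅙)*(31/9) + 4)² = (31/54 + 4)² = (247/54)² = 61009/2916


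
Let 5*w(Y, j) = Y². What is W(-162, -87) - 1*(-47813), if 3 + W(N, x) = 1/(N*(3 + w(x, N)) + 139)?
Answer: 58706520525/1227913 ≈ 47810.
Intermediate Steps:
w(Y, j) = Y²/5
W(N, x) = -3 + 1/(139 + N*(3 + x²/5)) (W(N, x) = -3 + 1/(N*(3 + x²/5) + 139) = -3 + 1/(139 + N*(3 + x²/5)))
W(-162, -87) - 1*(-47813) = (-2080 - 45*(-162) - 3*(-162)*(-87)²)/(695 + 15*(-162) - 162*(-87)²) - 1*(-47813) = (-2080 + 7290 - 3*(-162)*7569)/(695 - 2430 - 162*7569) + 47813 = (-2080 + 7290 + 3678534)/(695 - 2430 - 1226178) + 47813 = 3683744/(-1227913) + 47813 = -1/1227913*3683744 + 47813 = -3683744/1227913 + 47813 = 58706520525/1227913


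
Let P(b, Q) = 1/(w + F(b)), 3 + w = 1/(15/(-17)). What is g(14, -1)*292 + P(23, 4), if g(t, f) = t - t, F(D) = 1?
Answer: -15/47 ≈ -0.31915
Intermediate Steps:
w = -62/15 (w = -3 + 1/(15/(-17)) = -3 + 1/(15*(-1/17)) = -3 + 1/(-15/17) = -3 - 17/15 = -62/15 ≈ -4.1333)
P(b, Q) = -15/47 (P(b, Q) = 1/(-62/15 + 1) = 1/(-47/15) = -15/47)
g(t, f) = 0
g(14, -1)*292 + P(23, 4) = 0*292 - 15/47 = 0 - 15/47 = -15/47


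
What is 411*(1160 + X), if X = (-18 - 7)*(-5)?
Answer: 528135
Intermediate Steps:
X = 125 (X = -25*(-5) = 125)
411*(1160 + X) = 411*(1160 + 125) = 411*1285 = 528135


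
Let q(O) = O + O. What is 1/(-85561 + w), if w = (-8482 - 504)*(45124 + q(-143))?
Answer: -1/402999829 ≈ -2.4814e-9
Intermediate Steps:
q(O) = 2*O
w = -402914268 (w = (-8482 - 504)*(45124 + 2*(-143)) = -8986*(45124 - 286) = -8986*44838 = -402914268)
1/(-85561 + w) = 1/(-85561 - 402914268) = 1/(-402999829) = -1/402999829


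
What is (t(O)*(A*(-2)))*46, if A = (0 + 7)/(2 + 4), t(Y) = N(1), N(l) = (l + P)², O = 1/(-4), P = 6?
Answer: -15778/3 ≈ -5259.3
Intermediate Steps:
O = -¼ ≈ -0.25000
N(l) = (6 + l)² (N(l) = (l + 6)² = (6 + l)²)
t(Y) = 49 (t(Y) = (6 + 1)² = 7² = 49)
A = 7/6 ≈ 1.1667
(t(O)*(A*(-2)))*46 = (49*((7/6)*(-2)))*46 = (49*(-7/3))*46 = -343/3*46 = -15778/3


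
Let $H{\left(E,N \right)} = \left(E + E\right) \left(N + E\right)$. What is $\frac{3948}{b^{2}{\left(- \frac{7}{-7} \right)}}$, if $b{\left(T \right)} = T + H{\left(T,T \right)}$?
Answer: $\frac{3948}{25} \approx 157.92$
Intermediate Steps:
$H{\left(E,N \right)} = 2 E \left(E + N\right)$
$b{\left(T \right)} = T + 4 T^{2}$ ($b{\left(T \right)} = T + 2 T \left(T + T\right) = T + 2 T 2 T = T + 4 T^{2}$)
$\frac{3948}{b^{2}{\left(- \frac{7}{-7} \right)}} = \frac{3948}{\left(- \frac{7}{-7} \left(1 + 4 \left(- \frac{7}{-7}\right)\right)\right)^{2}} = \frac{3948}{\left(\left(-7\right) \left(- \frac{1}{7}\right) \left(1 + 4 \left(\left(-7\right) \left(- \frac{1}{7}\right)\right)\right)\right)^{2}} = \frac{3948}{\left(1 \left(1 + 4 \cdot 1\right)\right)^{2}} = \frac{3948}{\left(1 \left(1 + 4\right)\right)^{2}} = \frac{3948}{\left(1 \cdot 5\right)^{2}} = \frac{3948}{5^{2}} = \frac{3948}{25}$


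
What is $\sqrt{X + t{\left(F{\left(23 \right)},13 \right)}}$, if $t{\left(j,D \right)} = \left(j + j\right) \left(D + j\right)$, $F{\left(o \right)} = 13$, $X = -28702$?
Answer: $9 i \sqrt{346} \approx 167.41 i$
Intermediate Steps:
$t{\left(j,D \right)} = 2 j \left(D + j\right)$
$\sqrt{X + t{\left(F{\left(23 \right)},13 \right)}} = \sqrt{-28702 + 2 \cdot 13 \left(13 + 13\right)} = \sqrt{-28702 + 2 \cdot 13 \cdot 26} = \sqrt{-28702 + 676} = \sqrt{-28026} = 9 i \sqrt{346}$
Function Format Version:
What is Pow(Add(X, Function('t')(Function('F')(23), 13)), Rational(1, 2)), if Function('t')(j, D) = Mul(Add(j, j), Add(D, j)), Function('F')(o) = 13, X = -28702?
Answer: Mul(9, I, Pow(346, Rational(1, 2))) ≈ Mul(167.41, I)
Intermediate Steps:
Function('t')(j, D) = Mul(2, j, Add(D, j)) (Function('t')(j, D) = Mul(Mul(2, j), Add(D, j)) = Mul(2, j, Add(D, j)))
Pow(Add(X, Function('t')(Function('F')(23), 13)), Rational(1, 2)) = Pow(Add(-28702, Mul(2, 13, Add(13, 13))), Rational(1, 2)) = Pow(Add(-28702, Mul(2, 13, 26)), Rational(1, 2)) = Pow(Add(-28702, 676), Rational(1, 2)) = Pow(-28026, Rational(1, 2)) = Mul(9, I, Pow(346, Rational(1, 2)))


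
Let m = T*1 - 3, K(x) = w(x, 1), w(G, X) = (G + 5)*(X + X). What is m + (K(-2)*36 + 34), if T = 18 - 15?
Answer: 250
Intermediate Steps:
T = 3
w(G, X) = 2*X*(5 + G) (w(G, X) = (5 + G)*(2*X) = 2*X*(5 + G))
K(x) = 10 + 2*x (K(x) = 2*1*(5 + x) = 10 + 2*x)
m = 0 (m = 3*1 - 3 = 3 - 3 = 0)
m + (K(-2)*36 + 34) = 0 + ((10 + 2*(-2))*36 + 34) = 0 + ((10 - 4)*36 + 34) = 0 + (6*36 + 34) = 0 + (216 + 34) = 0 + 250 = 250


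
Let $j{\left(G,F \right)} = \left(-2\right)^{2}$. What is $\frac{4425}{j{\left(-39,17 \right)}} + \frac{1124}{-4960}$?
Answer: $\frac{1371469}{1240} \approx 1106.0$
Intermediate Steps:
$j{\left(G,F \right)} = 4$
$\frac{4425}{j{\left(-39,17 \right)}} + \frac{1124}{-4960} = \frac{4425}{4} + \frac{1124}{-4960} = 4425 \cdot \frac{1}{4} + 1124 \left(- \frac{1}{4960}\right) = \frac{4425}{4} - \frac{281}{1240} = \frac{1371469}{1240}$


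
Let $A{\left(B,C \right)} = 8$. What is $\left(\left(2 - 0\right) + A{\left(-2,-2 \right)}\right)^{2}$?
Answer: $100$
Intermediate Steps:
$\left(\left(2 - 0\right) + A{\left(-2,-2 \right)}\right)^{2} = \left(\left(2 - 0\right) + 8\right)^{2} = \left(\left(2 + 0\right) + 8\right)^{2} = \left(2 + 8\right)^{2} = 10^{2} = 100$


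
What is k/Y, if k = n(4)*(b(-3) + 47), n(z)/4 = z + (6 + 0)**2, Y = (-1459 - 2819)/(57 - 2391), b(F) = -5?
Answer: 2614080/713 ≈ 3666.3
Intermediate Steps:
Y = 713/389 (Y = -4278/(-2334) = -4278*(-1/2334) = 713/389 ≈ 1.8329)
n(z) = 144 + 4*z (n(z) = 4*(z + (6 + 0)**2) = 4*(z + 6**2) = 4*(z + 36) = 4*(36 + z) = 144 + 4*z)
k = 6720 (k = (144 + 4*4)*(-5 + 47) = (144 + 16)*42 = 160*42 = 6720)
k/Y = 6720/(713/389) = 6720*(389/713) = 2614080/713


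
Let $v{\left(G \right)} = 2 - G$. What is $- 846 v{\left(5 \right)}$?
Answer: $2538$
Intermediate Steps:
$- 846 v{\left(5 \right)} = - 846 \left(2 - 5\right) = \left(-846\right) \left(-3\right) = 2538$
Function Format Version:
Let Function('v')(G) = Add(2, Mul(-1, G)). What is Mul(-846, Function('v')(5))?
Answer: 2538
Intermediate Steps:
Mul(-846, Function('v')(5)) = Mul(-846, Add(2, Mul(-1, 5))) = Mul(-846, Add(2, -5)) = Mul(-846, -3) = 2538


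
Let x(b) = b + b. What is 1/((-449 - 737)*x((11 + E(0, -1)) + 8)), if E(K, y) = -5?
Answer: -1/33208 ≈ -3.0113e-5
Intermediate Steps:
x(b) = 2*b
1/((-449 - 737)*x((11 + E(0, -1)) + 8)) = 1/((-449 - 737)*((2*((11 - 5) + 8)))) = 1/((-1186)*((2*(6 + 8)))) = -1/(1186*(2*14)) = -1/1186/28 = -1/1186*1/28 = -1/33208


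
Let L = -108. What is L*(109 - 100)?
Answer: -972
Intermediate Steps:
L*(109 - 100) = -108*(109 - 100) = -108*9 = -972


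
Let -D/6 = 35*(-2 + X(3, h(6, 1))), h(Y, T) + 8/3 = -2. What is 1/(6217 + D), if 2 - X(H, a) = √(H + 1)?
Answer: 1/6637 ≈ 0.00015067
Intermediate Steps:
h(Y, T) = -14/3 (h(Y, T) = -8/3 - 2 = -14/3)
X(H, a) = 2 - √(1 + H) (X(H, a) = 2 - √(H + 1) = 2 - √(1 + H))
D = 420 (D = -210*(-2 + (2 - √(1 + 3))) = -210*(-2 + (2 - √4)) = -210*(-2 + (2 - 1*2)) = -210*(-2 + (2 - 2)) = -210*(-2 + 0) = -210*(-2) = -6*(-70) = 420)
1/(6217 + D) = 1/(6217 + 420) = 1/6637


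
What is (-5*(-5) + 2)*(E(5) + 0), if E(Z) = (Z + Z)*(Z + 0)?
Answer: 1350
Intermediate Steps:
E(Z) = 2*Z**2 (E(Z) = (2*Z)*Z = 2*Z**2)
(-5*(-5) + 2)*(E(5) + 0) = (-5*(-5) + 2)*(2*5**2 + 0) = (25 + 2)*(2*25 + 0) = 27*(50 + 0) = 27*50 = 1350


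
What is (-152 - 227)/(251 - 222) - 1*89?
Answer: -2960/29 ≈ -102.07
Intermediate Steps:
(-152 - 227)/(251 - 222) - 1*89 = -379/29 - 89 = -2960/29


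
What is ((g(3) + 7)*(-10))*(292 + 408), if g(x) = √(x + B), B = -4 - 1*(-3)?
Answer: -49000 - 7000*√2 ≈ -58900.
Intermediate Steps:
B = -1 (B = -4 + 3 = -1)
g(x) = √(-1 + x) (g(x) = √(x - 1) = √(-1 + x))
((g(3) + 7)*(-10))*(292 + 408) = ((√(-1 + 3) + 7)*(-10))*(292 + 408) = ((√2 + 7)*(-10))*700 = ((7 + √2)*(-10))*700 = (-70 - 10*√2)*700 = -49000 - 7000*√2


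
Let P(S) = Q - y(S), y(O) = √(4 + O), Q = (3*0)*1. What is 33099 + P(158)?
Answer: 33099 - 9*√2 ≈ 33086.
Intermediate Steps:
Q = 0 (Q = 0*1 = 0)
P(S) = -√(4 + S) (P(S) = 0 - √(4 + S) = -√(4 + S))
33099 + P(158) = 33099 - √(4 + 158) = 33099 - √162 = 33099 - 9*√2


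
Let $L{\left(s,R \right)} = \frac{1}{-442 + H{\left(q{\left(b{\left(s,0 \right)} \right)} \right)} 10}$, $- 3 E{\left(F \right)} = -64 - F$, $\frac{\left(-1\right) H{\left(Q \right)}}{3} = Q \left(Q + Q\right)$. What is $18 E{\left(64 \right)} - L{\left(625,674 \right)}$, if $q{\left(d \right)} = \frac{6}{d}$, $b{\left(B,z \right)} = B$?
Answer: $\frac{26520409901}{34531682} \approx 768.0$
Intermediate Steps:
$H{\left(Q \right)} = - 6 Q^{2}$ ($H{\left(Q \right)} = - 3 Q \left(Q + Q\right) = - 3 Q 2 Q = - 3 \cdot 2 Q^{2} = - 6 Q^{2}$)
$E{\left(F \right)} = \frac{64}{3} + \frac{F}{3}$ ($E{\left(F \right)} = - \frac{-64 - F}{3} = \frac{64}{3} + \frac{F}{3}$)
$L{\left(s,R \right)} = \frac{1}{-442 - \frac{2160}{s^{2}}}$ ($L{\left(s,R \right)} = \frac{1}{-442 + - 6 \left(\frac{6}{s}\right)^{2} \cdot 10} = \frac{1}{-442 + - 6 \frac{36}{s^{2}} \cdot 10} = \frac{1}{-442 + - \frac{216}{s^{2}} \cdot 10} = \frac{1}{-442 - \frac{2160}{s^{2}}}$)
$18 E{\left(64 \right)} - L{\left(625,674 \right)} = 18 \left(\frac{64}{3} + \frac{1}{3} \cdot 64\right) - \frac{625^{2}}{2 \left(-1080 - 221 \cdot 625^{2}\right)} = 18 \left(\frac{64}{3} + \frac{64}{3}\right) - \frac{1}{2} \cdot 390625 \frac{1}{-1080 - 86328125} = 18 \cdot \frac{128}{3} - \frac{1}{2} \cdot 390625 \frac{1}{-1080 - 86328125} = 768 - \frac{1}{2} \cdot 390625 \frac{1}{-86329205} = 768 - \frac{1}{2} \cdot 390625 \left(- \frac{1}{86329205}\right) = 768 - - \frac{78125}{34531682} = 768 + \frac{78125}{34531682} = \frac{26520409901}{34531682}$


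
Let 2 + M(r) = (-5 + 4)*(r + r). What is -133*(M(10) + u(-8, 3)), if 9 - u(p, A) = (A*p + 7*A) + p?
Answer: 266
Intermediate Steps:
M(r) = -2 - 2*r (M(r) = -2 + (-5 + 4)*(r + r) = -2 - 2*r)
u(p, A) = 9 - p - 7*A - A*p (u(p, A) = 9 - ((A*p + 7*A) + p) = 9 - ((7*A + A*p) + p) = 9 - (p + 7*A + A*p) = 9 + (-p - 7*A - A*p) = 9 - p - 7*A - A*p)
-133*(M(10) + u(-8, 3)) = -133*((-2 - 2*10) + (9 - 1*(-8) - 7*3 - 1*3*(-8))) = -133*((-2 - 20) + (9 + 8 - 21 + 24)) = -133*(-22 + 20) = -133*(-2) = 266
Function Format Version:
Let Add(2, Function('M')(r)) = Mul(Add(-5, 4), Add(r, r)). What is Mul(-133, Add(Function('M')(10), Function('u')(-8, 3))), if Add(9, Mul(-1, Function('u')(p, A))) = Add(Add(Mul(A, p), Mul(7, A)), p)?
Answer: 266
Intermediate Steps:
Function('M')(r) = Add(-2, Mul(-2, r)) (Function('M')(r) = Add(-2, Mul(Add(-5, 4), Add(r, r))) = Add(-2, Mul(-1, Mul(2, r))) = Add(-2, Mul(-2, r)))
Function('u')(p, A) = Add(9, Mul(-1, p), Mul(-7, A), Mul(-1, A, p)) (Function('u')(p, A) = Add(9, Mul(-1, Add(Add(Mul(A, p), Mul(7, A)), p))) = Add(9, Mul(-1, Add(Add(Mul(7, A), Mul(A, p)), p))) = Add(9, Mul(-1, Add(p, Mul(7, A), Mul(A, p)))) = Add(9, Add(Mul(-1, p), Mul(-7, A), Mul(-1, A, p))) = Add(9, Mul(-1, p), Mul(-7, A), Mul(-1, A, p)))
Mul(-133, Add(Function('M')(10), Function('u')(-8, 3))) = Mul(-133, Add(Add(-2, Mul(-2, 10)), Add(9, Mul(-1, -8), Mul(-7, 3), Mul(-1, 3, -8)))) = Mul(-133, Add(Add(-2, -20), Add(9, 8, -21, 24))) = Mul(-133, Add(-22, 20)) = Mul(-133, -2) = 266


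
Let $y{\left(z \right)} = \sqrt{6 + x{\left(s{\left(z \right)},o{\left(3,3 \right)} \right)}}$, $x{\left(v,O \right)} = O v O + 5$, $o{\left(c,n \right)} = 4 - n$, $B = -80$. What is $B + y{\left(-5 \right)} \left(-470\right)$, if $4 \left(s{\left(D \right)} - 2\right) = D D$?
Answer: $-80 - 235 \sqrt{77} \approx -2142.1$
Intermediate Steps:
$s{\left(D \right)} = 2 + \frac{D^{2}}{4}$ ($s{\left(D \right)} = 2 + \frac{D D}{4} = 2 + \frac{D^{2}}{4}$)
$x{\left(v,O \right)} = 5 + v O^{2}$ ($x{\left(v,O \right)} = v O^{2} + 5 = 5 + v O^{2}$)
$y{\left(z \right)} = \sqrt{13 + \frac{z^{2}}{4}}$ ($y{\left(z \right)} = \sqrt{6 + \left(5 + \left(2 + \frac{z^{2}}{4}\right) \left(4 - 3\right)^{2}\right)} = \sqrt{6 + \left(5 + \left(2 + \frac{z^{2}}{4}\right) 1^{2}\right)} = \sqrt{6 + \left(5 + \left(2 + \frac{z^{2}}{4}\right) 1\right)} = \sqrt{6 + \left(5 + \left(2 + \frac{z^{2}}{4}\right)\right)} = \sqrt{6 + \left(7 + \frac{z^{2}}{4}\right)} = \sqrt{13 + \frac{z^{2}}{4}}$)
$B + y{\left(-5 \right)} \left(-470\right) = -80 + \frac{\sqrt{52 + \left(-5\right)^{2}}}{2} \left(-470\right) = -80 + \frac{\sqrt{52 + 25}}{2} \left(-470\right) = -80 + \frac{\sqrt{77}}{2} \left(-470\right) = -80 - 235 \sqrt{77}$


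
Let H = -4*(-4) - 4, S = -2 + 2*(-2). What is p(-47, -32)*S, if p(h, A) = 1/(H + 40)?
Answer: -3/26 ≈ -0.11538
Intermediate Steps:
S = -6 (S = -2 - 4 = -6)
H = 12 (H = 16 - 4 = 12)
p(h, A) = 1/52 (p(h, A) = 1/(12 + 40) = 1/52)
p(-47, -32)*S = (1/52)*(-6) = -3/26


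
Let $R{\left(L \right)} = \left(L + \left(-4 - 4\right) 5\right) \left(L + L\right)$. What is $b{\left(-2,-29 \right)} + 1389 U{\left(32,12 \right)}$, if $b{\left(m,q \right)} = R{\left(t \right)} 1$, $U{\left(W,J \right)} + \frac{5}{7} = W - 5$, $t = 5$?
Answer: $\frac{253126}{7} \approx 36161.0$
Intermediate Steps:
$U{\left(W,J \right)} = - \frac{40}{7} + W$ ($U{\left(W,J \right)} = - \frac{5}{7} + \left(W - 5\right) = - \frac{5}{7} + \left(-5 + W\right) = - \frac{40}{7} + W$)
$R{\left(L \right)} = 2 L \left(-40 + L\right)$ ($R{\left(L \right)} = \left(L - 40\right) 2 L = \left(-40 + L\right) 2 L = 2 L \left(-40 + L\right)$)
$b{\left(m,q \right)} = -350$ ($b{\left(m,q \right)} = 2 \cdot 5 \left(-40 + 5\right) 1 = 2 \cdot 5 \left(-35\right) 1 = \left(-350\right) 1 = -350$)
$b{\left(-2,-29 \right)} + 1389 U{\left(32,12 \right)} = -350 + 1389 \left(- \frac{40}{7} + 32\right) = -350 + 1389 \cdot \frac{184}{7} = -350 + \frac{255576}{7} = \frac{253126}{7}$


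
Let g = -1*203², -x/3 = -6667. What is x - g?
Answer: 61210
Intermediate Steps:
x = 20001 (x = -3*(-6667) = 20001)
g = -41209 (g = -1*41209 = -41209)
x - g = 20001 - 1*(-41209) = 20001 + 41209 = 61210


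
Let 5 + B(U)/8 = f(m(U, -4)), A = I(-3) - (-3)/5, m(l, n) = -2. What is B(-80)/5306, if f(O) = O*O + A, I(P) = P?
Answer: -68/13265 ≈ -0.0051263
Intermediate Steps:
A = -12/5 (A = -3 - (-3)/5 = -3 - 1*(-⅗) = -3 + ⅗ = -12/5 ≈ -2.4000)
f(O) = -12/5 + O² (f(O) = O*O - 12/5 = O² - 12/5 = -12/5 + O²)
B(U) = -136/5 (B(U) = -40 + 8*(-12/5 + (-2)²) = -40 + 8*(-12/5 + 4) = -40 + 8*(8/5) = -40 + 64/5 = -136/5)
B(-80)/5306 = -136/5/5306 = -136/5*1/5306 = -68/13265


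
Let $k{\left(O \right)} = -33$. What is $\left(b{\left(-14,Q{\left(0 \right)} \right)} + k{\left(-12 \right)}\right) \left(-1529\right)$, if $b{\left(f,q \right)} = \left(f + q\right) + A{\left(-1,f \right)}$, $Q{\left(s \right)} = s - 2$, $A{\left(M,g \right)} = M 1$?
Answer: $76450$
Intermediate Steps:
$A{\left(M,g \right)} = M$
$Q{\left(s \right)} = -2 + s$
$b{\left(f,q \right)} = -1 + f + q$ ($b{\left(f,q \right)} = \left(f + q\right) - 1 = -1 + f + q$)
$\left(b{\left(-14,Q{\left(0 \right)} \right)} + k{\left(-12 \right)}\right) \left(-1529\right) = \left(\left(-1 - 14 + \left(-2 + 0\right)\right) - 33\right) \left(-1529\right) = \left(\left(-1 - 14 - 2\right) - 33\right) \left(-1529\right) = \left(-17 - 33\right) \left(-1529\right) = \left(-50\right) \left(-1529\right) = 76450$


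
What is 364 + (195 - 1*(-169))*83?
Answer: 30576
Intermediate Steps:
364 + (195 - 1*(-169))*83 = 364 + (195 + 169)*83 = 364 + 364*83 = 364 + 30212 = 30576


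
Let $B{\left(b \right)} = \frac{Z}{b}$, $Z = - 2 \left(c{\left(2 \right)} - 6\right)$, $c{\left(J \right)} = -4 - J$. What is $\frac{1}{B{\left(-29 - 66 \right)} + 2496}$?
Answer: $\frac{95}{237096} \approx 0.00040068$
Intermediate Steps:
$Z = 24$ ($Z = - 2 \left(\left(-4 - 2\right) - 6\right) = - 2 \left(-6 - 6\right) = \left(-2\right) \left(-12\right) = 24$)
$B{\left(b \right)} = \frac{24}{b}$
$\frac{1}{B{\left(-29 - 66 \right)} + 2496} = \frac{1}{\frac{24}{-29 - 66} + 2496} = \frac{1}{\frac{24}{-95} + 2496} = \frac{1}{24 \left(- \frac{1}{95}\right) + 2496} = \frac{1}{- \frac{24}{95} + 2496} = \frac{1}{\frac{237096}{95}} = \frac{95}{237096}$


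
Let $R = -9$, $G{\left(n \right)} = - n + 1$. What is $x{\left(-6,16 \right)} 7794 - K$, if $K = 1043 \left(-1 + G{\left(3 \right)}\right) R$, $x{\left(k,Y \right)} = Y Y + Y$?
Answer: $2091807$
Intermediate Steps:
$x{\left(k,Y \right)} = Y + Y^{2}$ ($x{\left(k,Y \right)} = Y^{2} + Y = Y + Y^{2}$)
$G{\left(n \right)} = 1 - n$
$K = 28161$ ($K = 1043 \left(-1 + \left(1 - 3\right)\right) \left(-9\right) = 1043 \left(-1 - 2\right) \left(-9\right) = 1043 \left(\left(-3\right) \left(-9\right)\right) = 1043 \cdot 27 = 28161$)
$x{\left(-6,16 \right)} 7794 - K = 16 \left(1 + 16\right) 7794 - 28161 = 16 \cdot 17 \cdot 7794 - 28161 = 272 \cdot 7794 - 28161 = 2119968 - 28161 = 2091807$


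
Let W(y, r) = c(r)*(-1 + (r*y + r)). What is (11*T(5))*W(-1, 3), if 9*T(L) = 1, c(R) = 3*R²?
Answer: -33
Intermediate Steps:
T(L) = ⅑ (T(L) = (⅑)*1 = ⅑)
W(y, r) = 3*r²*(-1 + r + r*y) (W(y, r) = (3*r²)*(-1 + (r*y + r)) = (3*r²)*(-1 + (r + r*y)) = (3*r²)*(-1 + r + r*y) = 3*r²*(-1 + r + r*y))
(11*T(5))*W(-1, 3) = (11*(⅑))*(3*3²*(-1 + 3 + 3*(-1))) = 11*(3*9*(-1 + 3 - 3))/9 = 11*(3*9*(-1))/9 = (11/9)*(-27) = -33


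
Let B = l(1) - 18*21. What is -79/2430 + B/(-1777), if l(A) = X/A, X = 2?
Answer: 773297/4318110 ≈ 0.17908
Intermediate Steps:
l(A) = 2/A
B = -376 (B = 2/1 - 18*21 = 2*1 - 378 = 2 - 378 = -376)
-79/2430 + B/(-1777) = -79/2430 - 376/(-1777) = -79*1/2430 - 376*(-1/1777) = -79/2430 + 376/1777 = 773297/4318110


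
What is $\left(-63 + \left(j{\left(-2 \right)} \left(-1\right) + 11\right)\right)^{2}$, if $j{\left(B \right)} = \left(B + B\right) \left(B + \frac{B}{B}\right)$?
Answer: $3136$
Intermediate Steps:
$j{\left(B \right)} = 2 B \left(1 + B\right)$ ($j{\left(B \right)} = 2 B \left(B + 1\right) = 2 B \left(1 + B\right)$)
$\left(-63 + \left(j{\left(-2 \right)} \left(-1\right) + 11\right)\right)^{2} = \left(-63 + \left(2 \left(-2\right) \left(1 - 2\right) \left(-1\right) + 11\right)\right)^{2} = \left(-63 + \left(2 \left(-2\right) \left(-1\right) \left(-1\right) + 11\right)\right)^{2} = \left(-63 + \left(4 \left(-1\right) + 11\right)\right)^{2} = \left(-63 + \left(-4 + 11\right)\right)^{2} = \left(-63 + 7\right)^{2} = \left(-56\right)^{2} = 3136$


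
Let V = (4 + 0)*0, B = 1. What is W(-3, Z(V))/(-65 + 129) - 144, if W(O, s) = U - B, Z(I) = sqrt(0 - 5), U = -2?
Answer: -9219/64 ≈ -144.05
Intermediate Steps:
V = 0 (V = 4*0 = 0)
Z(I) = I*sqrt(5) (Z(I) = sqrt(-5) = I*sqrt(5))
W(O, s) = -3 (W(O, s) = -2 - 1*1 = -2 - 1 = -3)
W(-3, Z(V))/(-65 + 129) - 144 = -3/(-65 + 129) - 144 = -3/64 - 144 = -9219/64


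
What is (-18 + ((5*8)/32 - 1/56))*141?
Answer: -132399/56 ≈ -2364.3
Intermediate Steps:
(-18 + ((5*8)/32 - 1/56))*141 = (-18 + (40*(1/32) - 1*1/56))*141 = (-18 + (5/4 - 1/56))*141 = (-18 + 69/56)*141 = -939/56*141 = -132399/56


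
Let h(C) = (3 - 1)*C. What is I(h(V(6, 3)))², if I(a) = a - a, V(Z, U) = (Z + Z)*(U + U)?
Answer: 0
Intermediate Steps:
V(Z, U) = 4*U*Z (V(Z, U) = (2*Z)*(2*U) = 4*U*Z)
h(C) = 2*C
I(a) = 0
I(h(V(6, 3)))² = 0² = 0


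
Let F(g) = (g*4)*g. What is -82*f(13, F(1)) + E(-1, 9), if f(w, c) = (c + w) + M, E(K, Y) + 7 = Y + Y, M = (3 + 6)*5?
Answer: -5073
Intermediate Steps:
M = 45 (M = 9*5 = 45)
F(g) = 4*g**2 (F(g) = (4*g)*g = 4*g**2)
E(K, Y) = -7 + 2*Y (E(K, Y) = -7 + (Y + Y) = -7 + 2*Y)
f(w, c) = 45 + c + w (f(w, c) = (c + w) + 45 = 45 + c + w)
-82*f(13, F(1)) + E(-1, 9) = -82*(45 + 4*1**2 + 13) + (-7 + 2*9) = -82*(45 + 4*1 + 13) + (-7 + 18) = -82*(45 + 4 + 13) + 11 = -82*62 + 11 = -5084 + 11 = -5073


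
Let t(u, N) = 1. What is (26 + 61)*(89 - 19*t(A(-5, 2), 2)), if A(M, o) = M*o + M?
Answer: 6090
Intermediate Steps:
A(M, o) = M + M*o
(26 + 61)*(89 - 19*t(A(-5, 2), 2)) = (26 + 61)*(89 - 19*1) = 87*(89 - 19) = 87*70 = 6090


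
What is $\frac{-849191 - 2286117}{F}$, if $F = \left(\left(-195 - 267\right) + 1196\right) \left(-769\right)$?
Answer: $\frac{1567654}{282223} \approx 5.5547$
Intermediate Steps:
$F = -564446$ ($F = \left(\left(-195 - 267\right) + 1196\right) \left(-769\right) = \left(-462 + 1196\right) \left(-769\right) = 734 \left(-769\right) = -564446$)
$\frac{-849191 - 2286117}{F} = \frac{-849191 - 2286117}{-564446} = \left(-849191 - 2286117\right) \left(- \frac{1}{564446}\right) = \left(-3135308\right) \left(- \frac{1}{564446}\right) = \frac{1567654}{282223}$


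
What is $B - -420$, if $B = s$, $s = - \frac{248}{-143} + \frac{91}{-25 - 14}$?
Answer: $\frac{179923}{429} \approx 419.4$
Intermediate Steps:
$s = - \frac{257}{429}$ ($s = \left(-248\right) \left(- \frac{1}{143}\right) + \frac{91}{-25 - 14} = \frac{248}{143} + \frac{91}{-39} = \frac{248}{143} + 91 \left(- \frac{1}{39}\right) = \frac{248}{143} - \frac{7}{3} = - \frac{257}{429} \approx -0.59907$)
$B = - \frac{257}{429} \approx -0.59907$
$B - -420 = - \frac{257}{429} - -420 = - \frac{257}{429} + 420 = \frac{179923}{429}$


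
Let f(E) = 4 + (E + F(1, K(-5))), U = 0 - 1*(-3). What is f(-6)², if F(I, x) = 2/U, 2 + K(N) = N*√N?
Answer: 16/9 ≈ 1.7778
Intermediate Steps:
K(N) = -2 + N^(3/2) (K(N) = -2 + N*√N = -2 + N^(3/2))
U = 3 (U = 0 + 3 = 3)
F(I, x) = ⅔ (F(I, x) = 2/3 = 2*(⅓) = ⅔)
f(E) = 14/3 + E (f(E) = 4 + (E + ⅔) = 4 + (⅔ + E) = 14/3 + E)
f(-6)² = (14/3 - 6)² = (-4/3)² = 16/9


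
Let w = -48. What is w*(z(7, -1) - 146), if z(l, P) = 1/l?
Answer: 49008/7 ≈ 7001.1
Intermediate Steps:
w*(z(7, -1) - 146) = -48*(1/7 - 146) = -48*(⅐ - 146) = -48*(-1021/7) = 49008/7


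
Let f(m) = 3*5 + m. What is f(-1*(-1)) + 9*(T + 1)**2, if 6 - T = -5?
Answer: 1312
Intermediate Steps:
T = 11 (T = 6 - 1*(-5) = 6 + 5 = 11)
f(m) = 15 + m
f(-1*(-1)) + 9*(T + 1)**2 = (15 - 1*(-1)) + 9*(11 + 1)**2 = (15 + 1) + 9*12**2 = 16 + 9*144 = 16 + 1296 = 1312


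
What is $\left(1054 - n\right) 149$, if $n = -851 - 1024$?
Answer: $436421$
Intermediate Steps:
$n = -1875$ ($n = -851 - 1024 = -1875$)
$\left(1054 - n\right) 149 = \left(1054 - -1875\right) 149 = \left(1054 + 1875\right) 149 = 2929 \cdot 149 = 436421$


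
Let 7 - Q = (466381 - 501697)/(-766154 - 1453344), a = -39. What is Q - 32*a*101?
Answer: 139889392537/1109749 ≈ 1.2606e+5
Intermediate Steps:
Q = 7750585/1109749 (Q = 7 - (466381 - 501697)/(-766154 - 1453344) = 7 - (-35316)/(-2219498) = 7 - (-35316)*(-1)/2219498 = 7 - 1*17658/1109749 = 7 - 17658/1109749 = 7750585/1109749 ≈ 6.9841)
Q - 32*a*101 = 7750585/1109749 - 32*(-39)*101 = 7750585/1109749 + 1248*101 = 7750585/1109749 + 126048 = 139889392537/1109749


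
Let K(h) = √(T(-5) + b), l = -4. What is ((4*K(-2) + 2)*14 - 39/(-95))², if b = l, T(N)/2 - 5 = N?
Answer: -105924999/9025 + 604576*I/95 ≈ -11737.0 + 6364.0*I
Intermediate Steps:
T(N) = 10 + 2*N
b = -4
K(h) = 2*I (K(h) = √((10 + 2*(-5)) - 4) = √((10 - 10) - 4) = √(0 - 4) = √(-4) = 2*I)
((4*K(-2) + 2)*14 - 39/(-95))² = ((4*(2*I) + 2)*14 - 39/(-95))² = ((8*I + 2)*14 - 39*(-1/95))² = ((2 + 8*I)*14 + 39/95)² = ((28 + 112*I) + 39/95)² = (2699/95 + 112*I)²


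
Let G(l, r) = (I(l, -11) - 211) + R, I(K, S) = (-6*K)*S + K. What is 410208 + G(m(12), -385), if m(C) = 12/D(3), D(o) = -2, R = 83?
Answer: 409678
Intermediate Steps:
I(K, S) = K - 6*K*S (I(K, S) = -6*K*S + K = K - 6*K*S)
m(C) = -6 (m(C) = 12/(-2) = 12*(-1/2) = -6)
G(l, r) = -128 + 67*l (G(l, r) = (l*(1 - 6*(-11)) - 211) + 83 = (l*(1 + 66) - 211) + 83 = (l*67 - 211) + 83 = (67*l - 211) + 83 = (-211 + 67*l) + 83 = -128 + 67*l)
410208 + G(m(12), -385) = 410208 + (-128 + 67*(-6)) = 410208 + (-128 - 402) = 410208 - 530 = 409678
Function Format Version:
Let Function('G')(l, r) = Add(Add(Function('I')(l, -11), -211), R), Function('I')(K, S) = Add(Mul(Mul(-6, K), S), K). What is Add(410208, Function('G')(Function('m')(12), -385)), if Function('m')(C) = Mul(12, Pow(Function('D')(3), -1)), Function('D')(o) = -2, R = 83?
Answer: 409678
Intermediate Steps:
Function('I')(K, S) = Add(K, Mul(-6, K, S)) (Function('I')(K, S) = Add(Mul(-6, K, S), K) = Add(K, Mul(-6, K, S)))
Function('m')(C) = -6 (Function('m')(C) = Mul(12, Pow(-2, -1)) = Mul(12, Rational(-1, 2)) = -6)
Function('G')(l, r) = Add(-128, Mul(67, l)) (Function('G')(l, r) = Add(Add(Mul(l, Add(1, Mul(-6, -11))), -211), 83) = Add(Add(Mul(l, Add(1, 66)), -211), 83) = Add(Add(Mul(l, 67), -211), 83) = Add(Add(Mul(67, l), -211), 83) = Add(Add(-211, Mul(67, l)), 83) = Add(-128, Mul(67, l)))
Add(410208, Function('G')(Function('m')(12), -385)) = Add(410208, Add(-128, Mul(67, -6))) = Add(410208, Add(-128, -402)) = Add(410208, -530) = 409678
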